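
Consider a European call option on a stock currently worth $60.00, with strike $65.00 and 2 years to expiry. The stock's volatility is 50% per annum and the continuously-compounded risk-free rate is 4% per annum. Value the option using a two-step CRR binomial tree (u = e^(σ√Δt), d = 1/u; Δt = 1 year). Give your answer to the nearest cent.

$15.72

CRR parameters: u = e^(σ√Δt) = e^(0.5·√1) = 1.6487, d = 1/u = 0.6065
Per-period rate: rΔt = 0.04·1 = 0.04, so R = e^0.04 = 1.0408
Risk-neutral probability p = (e^0.04 − 0.6065)/(1.6487 − 0.6065) = 0.4343/1.0422 = 0.4167
Terminal stock prices: S_uu = 163.1, S_ud = 60, S_dd = 22.07
Terminal payoffs (S − K): max(98.1, 0) = 98.1, max(-5, 0) = 0, max(-42.93, 0) = 0
Node u (S = 98.92): V_u = e^(−0.04)·[0.4167·98.0969 + 0.5833·0.0000] = 39.2741
Node d (S = 36.39): V_d = e^(−0.04)·[0.4167·0.0000 + 0.5833·0.0000] = 0.0000
Node 0 (S = 60): V_0 = e^(−0.04)·[0.4167·39.2741 + 0.5833·0.0000] = 15.7238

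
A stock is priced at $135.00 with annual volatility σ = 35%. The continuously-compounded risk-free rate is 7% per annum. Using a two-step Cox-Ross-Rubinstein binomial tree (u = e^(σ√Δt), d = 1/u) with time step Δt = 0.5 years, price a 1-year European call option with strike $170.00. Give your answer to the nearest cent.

CRR parameters: u = e^(σ√Δt) = e^(0.35·√0.5) = 1.2808, d = 1/u = 0.7808
Per-period rate: rΔt = 0.07·0.5 = 0.035, so R = e^0.035 = 1.0356
Risk-neutral probability p = (e^0.035 − 0.7808)/(1.2808 − 0.7808) = 0.2549/0.5000 = 0.5097
Terminal stock prices: S_uu = 221.5, S_ud = 135, S_dd = 82.29
Terminal payoffs (S − K): max(51.46, 0) = 51.46, max(-35, 0) = 0, max(-87.71, 0) = 0
Node u (S = 172.9): V_u = e^(−0.035)·[0.5097·51.4617 + 0.4903·0.0000] = 25.3266
Node d (S = 105.4): V_d = e^(−0.035)·[0.5097·0.0000 + 0.4903·0.0000] = 0.0000
Node 0 (S = 135): V_0 = e^(−0.035)·[0.5097·25.3266 + 0.4903·0.0000] = 12.4644

$12.46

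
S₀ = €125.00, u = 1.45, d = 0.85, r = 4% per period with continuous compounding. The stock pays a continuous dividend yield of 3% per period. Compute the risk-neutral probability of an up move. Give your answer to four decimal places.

Per-period risk-free factor R = e^0.04 = 1.0408; dividend-adjusted growth = e^(0.04−0.03) = 1.0101.
Risk-neutral probability p = (1.0101 − 0.85)/(1.45 − 0.85) = 0.1601/0.6000 = 0.2668

p = 0.2668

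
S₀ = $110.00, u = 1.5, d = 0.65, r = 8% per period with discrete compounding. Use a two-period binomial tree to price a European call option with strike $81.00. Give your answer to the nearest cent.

Risk-neutral probability p = (1 + 0.08 − 0.65)/(1.5 − 0.65) = 0.4300/0.8500 = 0.5059
Terminal stock prices: S_uu = 247.5, S_ud = 107.2, S_dd = 46.48
Terminal payoffs (S − K): max(166.5, 0) = 166.5, max(26.25, 0) = 26.25, max(-34.52, 0) = 0
Node u (S = 165): V_u = 1/1.08·[0.5059·166.5000 + 0.4941·26.2500] = 90.0000
Node d (S = 71.5): V_d = 1/1.08·[0.5059·26.2500 + 0.4941·0.0000] = 12.2958
Node 0 (S = 110): V_0 = 1/1.08·[0.5059·90.0000 + 0.4941·12.2958] = 47.7824

$47.78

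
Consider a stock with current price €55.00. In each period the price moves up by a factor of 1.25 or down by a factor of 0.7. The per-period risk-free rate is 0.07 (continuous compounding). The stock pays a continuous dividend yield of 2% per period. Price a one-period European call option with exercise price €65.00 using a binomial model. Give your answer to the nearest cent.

€2.23

Per-period risk-free factor R = e^0.07 = 1.0725; dividend-adjusted growth = e^(0.07−0.02) = 1.0513.
Risk-neutral probability p = (1.0513 − 0.7)/(1.25 − 0.7) = 0.3513/0.5500 = 0.6387
Terminal stock prices: S_u = 68.75, S_d = 38.5
Terminal payoffs (S − K): max(3.75, 0) = 3.75, max(-26.5, 0) = 0
Node 0 (S = 55): V_0 = e^(−0.07)·[0.6387·3.7500 + 0.3613·0.0000] = 2.2331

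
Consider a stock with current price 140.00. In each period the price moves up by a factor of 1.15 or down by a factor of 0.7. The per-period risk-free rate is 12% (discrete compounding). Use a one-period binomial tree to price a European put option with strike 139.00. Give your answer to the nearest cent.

Risk-neutral probability p = (1 + 0.12 − 0.7)/(1.15 − 0.7) = 0.4200/0.4500 = 0.9333
Terminal stock prices: S_u = 161, S_d = 98
Terminal payoffs (K − S): max(-22, 0) = 0, max(41, 0) = 41
Node 0 (S = 140): V_0 = 1/1.12·[0.9333·0.0000 + 0.0667·41.0000] = 2.4405

2.44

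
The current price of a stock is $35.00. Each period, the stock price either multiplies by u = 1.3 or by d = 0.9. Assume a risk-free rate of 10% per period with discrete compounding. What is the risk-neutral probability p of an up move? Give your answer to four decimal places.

p = 0.5000

Risk-neutral probability p = (1 + 0.1 − 0.9)/(1.3 − 0.9) = 0.2000/0.4000 = 0.5000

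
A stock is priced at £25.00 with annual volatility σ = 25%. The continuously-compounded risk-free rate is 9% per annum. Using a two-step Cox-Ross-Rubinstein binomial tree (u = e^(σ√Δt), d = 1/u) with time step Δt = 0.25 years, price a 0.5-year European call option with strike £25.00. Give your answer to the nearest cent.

CRR parameters: u = e^(σ√Δt) = e^(0.25·√0.25) = 1.1331, d = 1/u = 0.8825
Per-period rate: rΔt = 0.09·0.25 = 0.0225, so R = e^0.0225 = 1.0228
Risk-neutral probability p = (e^0.0225 − 0.8825)/(1.1331 − 0.8825) = 0.1403/0.2507 = 0.5596
Terminal stock prices: S_uu = 32.1, S_ud = 25, S_dd = 19.47
Terminal payoffs (S − K): max(7.101, 0) = 7.101, max(0, 0) = 0, max(-5.53, 0) = 0
Node u (S = 28.33): V_u = e^(−0.0225)·[0.5596·7.1006 + 0.4404·0.0000] = 3.8849
Node d (S = 22.06): V_d = e^(−0.0225)·[0.5596·0.0000 + 0.4404·0.0000] = 0.0000
Node 0 (S = 25): V_0 = e^(−0.0225)·[0.5596·3.8849 + 0.4404·0.0000] = 2.1255

£2.13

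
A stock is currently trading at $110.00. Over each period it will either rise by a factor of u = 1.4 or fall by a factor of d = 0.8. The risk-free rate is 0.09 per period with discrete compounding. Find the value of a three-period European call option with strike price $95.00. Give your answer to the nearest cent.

Risk-neutral probability p = (1 + 0.09 − 0.8)/(1.4 − 0.8) = 0.2900/0.6000 = 0.4833
Terminal stock prices: S_uuu = 301.8, S_uud = 172.5, S_udd = 98.56, S_ddd = 56.32
Terminal payoffs (S − K): max(206.8, 0) = 206.8, max(77.48, 0) = 77.48, max(3.56, 0) = 3.56, max(-38.68, 0) = 0
Node uu (S = 215.6): V_uu = 1/1.09·[0.4833·206.8400 + 0.5167·77.4800] = 128.4440
Node ud (S = 123.2): V_ud = 1/1.09·[0.4833·77.4800 + 0.5167·3.5600] = 36.0440
Node dd (S = 70.4): V_dd = 1/1.09·[0.4833·3.5600 + 0.5167·0.0000] = 1.5786
Node u (S = 154): V_u = 1/1.09·[0.4833·128.4440 + 0.5167·36.0440] = 74.0404
Node d (S = 88): V_d = 1/1.09·[0.4833·36.0440 + 0.5167·1.5786] = 16.7311
Node 0 (S = 110): V_0 = 1/1.09·[0.4833·74.0404 + 0.5167·16.7311] = 40.7620

$40.76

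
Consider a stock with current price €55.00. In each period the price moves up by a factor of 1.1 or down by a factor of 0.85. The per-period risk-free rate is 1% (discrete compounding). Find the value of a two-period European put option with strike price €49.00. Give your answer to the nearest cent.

Risk-neutral probability p = (1 + 0.01 − 0.85)/(1.1 − 0.85) = 0.1600/0.2500 = 0.6400
Terminal stock prices: S_uu = 66.55, S_ud = 51.43, S_dd = 39.74
Terminal payoffs (K − S): max(-17.55, 0) = 0, max(-2.425, 0) = 0, max(9.263, 0) = 9.263
Node u (S = 60.5): V_u = 1/1.01·[0.6400·0.0000 + 0.3600·0.0000] = 0.0000
Node d (S = 46.75): V_d = 1/1.01·[0.6400·0.0000 + 0.3600·9.2625] = 3.3015
Node 0 (S = 55): V_0 = 1/1.01·[0.6400·0.0000 + 0.3600·3.3015] = 1.1768

€1.18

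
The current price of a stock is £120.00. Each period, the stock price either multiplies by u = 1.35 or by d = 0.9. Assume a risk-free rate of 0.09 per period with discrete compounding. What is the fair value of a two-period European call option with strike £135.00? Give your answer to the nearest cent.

Risk-neutral probability p = (1 + 0.09 − 0.9)/(1.35 − 0.9) = 0.1900/0.4500 = 0.4222
Terminal stock prices: S_uu = 218.7, S_ud = 145.8, S_dd = 97.2
Terminal payoffs (S − K): max(83.7, 0) = 83.7, max(10.8, 0) = 10.8, max(-37.8, 0) = 0
Node u (S = 162): V_u = 1/1.09·[0.4222·83.7000 + 0.5778·10.8000] = 38.1468
Node d (S = 108): V_d = 1/1.09·[0.4222·10.8000 + 0.5778·0.0000] = 4.1835
Node 0 (S = 120): V_0 = 1/1.09·[0.4222·38.1468 + 0.5778·4.1835] = 16.9941

£16.99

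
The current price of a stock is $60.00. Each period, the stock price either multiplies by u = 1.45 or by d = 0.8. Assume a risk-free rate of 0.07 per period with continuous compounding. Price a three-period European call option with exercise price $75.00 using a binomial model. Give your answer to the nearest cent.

Risk-neutral probability p = (e^0.07 − 0.8)/(1.45 − 0.8) = 0.2725/0.6500 = 0.4192
Terminal stock prices: S_uuu = 182.9, S_uud = 100.9, S_udd = 55.68, S_ddd = 30.72
Terminal payoffs (S − K): max(107.9, 0) = 107.9, max(25.92, 0) = 25.92, max(-19.32, 0) = 0, max(-44.28, 0) = 0
Node uu (S = 126.2): V_uu = e^(−0.07)·[0.4192·107.9175 + 0.5808·25.9200] = 56.2205
Node ud (S = 69.6): V_ud = e^(−0.07)·[0.4192·25.9200 + 0.5808·0.0000] = 10.1321
Node dd (S = 38.4): V_dd = e^(−0.07)·[0.4192·0.0000 + 0.5808·0.0000] = 0.0000
Node u (S = 87): V_u = e^(−0.07)·[0.4192·56.2205 + 0.5808·10.1321] = 27.4631
Node d (S = 48): V_d = e^(−0.07)·[0.4192·10.1321 + 0.5808·0.0000] = 3.9606
Node 0 (S = 60): V_0 = e^(−0.07)·[0.4192·27.4631 + 0.5808·3.9606] = 12.8800

$12.88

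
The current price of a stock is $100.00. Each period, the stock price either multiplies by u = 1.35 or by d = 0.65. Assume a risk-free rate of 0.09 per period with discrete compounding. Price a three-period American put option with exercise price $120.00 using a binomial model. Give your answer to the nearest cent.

Risk-neutral probability p = (1 + 0.09 − 0.65)/(1.35 − 0.65) = 0.4400/0.7000 = 0.6286
Terminal stock prices: S_uuu = 246, S_uud = 118.5, S_udd = 57.04, S_ddd = 27.46
Terminal payoffs (K − S): max(-126, 0) = 0, max(1.537, 0) = 1.537, max(62.96, 0) = 62.96, max(92.54, 0) = 92.54
Node uu (S = 182.3): continuation = 1/1.09·[0.6286·0.0000 + 0.3714·1.5375] = 0.5239; exercise value = 0.0000 ≤ continuation, so V_uu = 0.5239
Node ud (S = 87.75): continuation = 1/1.09·[0.6286·1.5375 + 0.3714·62.9625] = 22.3417; exercise value = 32.2500 > continuation, so V_ud = 32.2500 (exercise)
Node dd (S = 42.25): continuation = 1/1.09·[0.6286·62.9625 + 0.3714·92.5375] = 67.8417; exercise value = 77.7500 > continuation, so V_dd = 77.7500 (exercise)
Node u (S = 135): continuation = 1/1.09·[0.6286·0.5239 + 0.3714·32.2500] = 11.2916; exercise value = 0.0000 ≤ continuation, so V_u = 11.2916
Node d (S = 65): continuation = 1/1.09·[0.6286·32.2500 + 0.3714·77.7500] = 45.0917; exercise value = 55.0000 > continuation, so V_d = 55.0000 (exercise)
Node 0 (S = 100): continuation = 1/1.09·[0.6286·11.2916 + 0.3714·55.0000] = 25.2534; exercise value = 20.0000 ≤ continuation, so V_0 = 25.2534

$25.25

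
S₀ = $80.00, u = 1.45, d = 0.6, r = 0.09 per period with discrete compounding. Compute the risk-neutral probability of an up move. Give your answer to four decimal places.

p = 0.5765

Risk-neutral probability p = (1 + 0.09 − 0.6)/(1.45 − 0.6) = 0.4900/0.8500 = 0.5765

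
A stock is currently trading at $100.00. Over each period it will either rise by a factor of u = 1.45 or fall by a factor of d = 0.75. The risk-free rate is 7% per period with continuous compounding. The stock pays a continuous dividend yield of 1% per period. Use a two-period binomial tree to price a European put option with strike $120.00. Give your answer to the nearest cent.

$21.87

Per-period risk-free factor R = e^0.07 = 1.0725; dividend-adjusted growth = e^(0.07−0.01) = 1.0618.
Risk-neutral probability p = (1.0618 − 0.75)/(1.45 − 0.75) = 0.3118/0.7000 = 0.4455
Terminal stock prices: S_uu = 210.2, S_ud = 108.8, S_dd = 56.25
Terminal payoffs (K − S): max(-90.25, 0) = 0, max(11.25, 0) = 11.25, max(63.75, 0) = 63.75
Node u (S = 145): V_u = e^(−0.07)·[0.4455·0.0000 + 0.5545·11.2500] = 5.8166
Node d (S = 75): V_d = e^(−0.07)·[0.4455·11.2500 + 0.5545·63.7500] = 37.6335
Node 0 (S = 100): V_0 = e^(−0.07)·[0.4455·5.8166 + 0.5545·37.6335] = 21.8737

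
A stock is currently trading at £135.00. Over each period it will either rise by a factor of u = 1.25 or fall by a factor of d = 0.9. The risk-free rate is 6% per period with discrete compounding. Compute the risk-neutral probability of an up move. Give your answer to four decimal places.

p = 0.4571

Risk-neutral probability p = (1 + 0.06 − 0.9)/(1.25 − 0.9) = 0.1600/0.3500 = 0.4571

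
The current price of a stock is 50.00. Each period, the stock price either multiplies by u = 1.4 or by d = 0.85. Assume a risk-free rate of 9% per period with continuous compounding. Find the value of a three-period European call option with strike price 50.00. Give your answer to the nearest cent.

14.36

Risk-neutral probability p = (e^0.09 − 0.85)/(1.4 − 0.85) = 0.2442/0.5500 = 0.4440
Terminal stock prices: S_uuu = 137.2, S_uud = 83.3, S_udd = 50.57, S_ddd = 30.71
Terminal payoffs (S − K): max(87.2, 0) = 87.2, max(33.3, 0) = 33.3, max(0.575, 0) = 0.575, max(-19.29, 0) = 0
Node uu (S = 98): V_uu = e^(−0.09)·[0.4440·87.2000 + 0.5560·33.3000] = 52.3034
Node ud (S = 59.5): V_ud = e^(−0.09)·[0.4440·33.3000 + 0.5560·0.5750] = 13.8034
Node dd (S = 36.12): V_dd = e^(−0.09)·[0.4440·0.5750 + 0.5560·0.0000] = 0.2333
Node u (S = 70): V_u = e^(−0.09)·[0.4440·52.3034 + 0.5560·13.8034] = 28.2365
Node d (S = 42.5): V_d = e^(−0.09)·[0.4440·13.8034 + 0.5560·0.2333] = 5.7192
Node 0 (S = 50): V_0 = e^(−0.09)·[0.4440·28.2365 + 0.5560·5.7192] = 14.3632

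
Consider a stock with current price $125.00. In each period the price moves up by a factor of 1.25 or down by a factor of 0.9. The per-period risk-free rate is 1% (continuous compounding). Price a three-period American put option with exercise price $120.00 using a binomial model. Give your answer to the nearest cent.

Risk-neutral probability p = (e^0.01 − 0.9)/(1.25 − 0.9) = 0.1101/0.3500 = 0.3144
Terminal stock prices: S_uuu = 244.1, S_uud = 175.8, S_udd = 126.6, S_ddd = 91.13
Terminal payoffs (K − S): max(-124.1, 0) = 0, max(-55.78, 0) = 0, max(-6.563, 0) = 0, max(28.87, 0) = 28.87
Node uu (S = 195.3): continuation = e^(−0.01)·[0.3144·0.0000 + 0.6856·0.0000] = 0.0000; exercise value = 0.0000 ≤ continuation, so V_uu = 0.0000
Node ud (S = 140.6): continuation = e^(−0.01)·[0.3144·0.0000 + 0.6856·0.0000] = 0.0000; exercise value = 0.0000 ≤ continuation, so V_ud = 0.0000
Node dd (S = 101.2): continuation = e^(−0.01)·[0.3144·0.0000 + 0.6856·28.8750] = 19.5989; exercise value = 18.7500 ≤ continuation, so V_dd = 19.5989
Node u (S = 156.2): continuation = e^(−0.01)·[0.3144·0.0000 + 0.6856·0.0000] = 0.0000; exercise value = 0.0000 ≤ continuation, so V_u = 0.0000
Node d (S = 112.5): continuation = e^(−0.01)·[0.3144·0.0000 + 0.6856·19.5989] = 13.3027; exercise value = 7.5000 ≤ continuation, so V_d = 13.3027
Node 0 (S = 125): continuation = e^(−0.01)·[0.3144·0.0000 + 0.6856·13.3027] = 9.0292; exercise value = 0.0000 ≤ continuation, so V_0 = 9.0292

$9.03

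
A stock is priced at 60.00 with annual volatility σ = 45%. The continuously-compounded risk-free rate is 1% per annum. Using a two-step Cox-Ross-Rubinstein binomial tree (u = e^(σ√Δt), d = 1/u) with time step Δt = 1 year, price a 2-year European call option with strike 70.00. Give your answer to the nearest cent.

12.18

CRR parameters: u = e^(σ√Δt) = e^(0.45·√1) = 1.5683, d = 1/u = 0.6376
Per-period rate: rΔt = 0.01·1 = 0.01, so R = e^0.01 = 1.0101
Risk-neutral probability p = (e^0.01 − 0.6376)/(1.5683 − 0.6376) = 0.3724/0.9307 = 0.4002
Terminal stock prices: S_uu = 147.6, S_ud = 60, S_dd = 24.39
Terminal payoffs (S − K): max(77.58, 0) = 77.58, max(-10, 0) = 0, max(-45.61, 0) = 0
Node u (S = 94.1): V_u = e^(−0.01)·[0.4002·77.5762 + 0.5998·0.0000] = 30.7340
Node d (S = 38.26): V_d = e^(−0.01)·[0.4002·0.0000 + 0.5998·0.0000] = 0.0000
Node 0 (S = 60): V_0 = e^(−0.01)·[0.4002·30.7340 + 0.5998·0.0000] = 12.1761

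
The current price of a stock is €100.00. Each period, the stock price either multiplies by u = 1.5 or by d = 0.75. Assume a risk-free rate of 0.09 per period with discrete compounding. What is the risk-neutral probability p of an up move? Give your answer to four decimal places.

p = 0.4533

Risk-neutral probability p = (1 + 0.09 − 0.75)/(1.5 − 0.75) = 0.3400/0.7500 = 0.4533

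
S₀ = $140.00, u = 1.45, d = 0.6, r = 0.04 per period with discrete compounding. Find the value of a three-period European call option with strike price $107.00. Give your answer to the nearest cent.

$63.43

Risk-neutral probability p = (1 + 0.04 − 0.6)/(1.45 − 0.6) = 0.4400/0.8500 = 0.5176
Terminal stock prices: S_uuu = 426.8, S_uud = 176.6, S_udd = 73.08, S_ddd = 30.24
Terminal payoffs (S − K): max(319.8, 0) = 319.8, max(69.61, 0) = 69.61, max(-33.92, 0) = 0, max(-76.76, 0) = 0
Node uu (S = 294.4): V_uu = 1/1.04·[0.5176·319.8075 + 0.4824·69.6100] = 191.4654
Node ud (S = 121.8): V_ud = 1/1.04·[0.5176·69.6100 + 0.4824·0.0000] = 34.6475
Node dd (S = 50.4): V_dd = 1/1.04·[0.5176·0.0000 + 0.4824·0.0000] = 0.0000
Node u (S = 203): V_u = 1/1.04·[0.5176·191.4654 + 0.4824·34.6475] = 111.3691
Node d (S = 84): V_d = 1/1.04·[0.5176·34.6475 + 0.4824·0.0000] = 17.2454
Node 0 (S = 140): V_0 = 1/1.04·[0.5176·111.3691 + 0.4824·17.2454] = 63.4310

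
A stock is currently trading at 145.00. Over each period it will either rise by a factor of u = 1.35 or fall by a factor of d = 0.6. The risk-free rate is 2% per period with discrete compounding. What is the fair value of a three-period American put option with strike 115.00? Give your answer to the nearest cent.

20.78

Risk-neutral probability p = (1 + 0.02 − 0.6)/(1.35 − 0.6) = 0.4200/0.7500 = 0.5600
Terminal stock prices: S_uuu = 356.8, S_uud = 158.6, S_udd = 70.47, S_ddd = 31.32
Terminal payoffs (K − S): max(-241.8, 0) = 0, max(-43.56, 0) = 0, max(44.53, 0) = 44.53, max(83.68, 0) = 83.68
Node uu (S = 264.3): continuation = 1/1.02·[0.5600·0.0000 + 0.4400·0.0000] = 0.0000; exercise value = 0.0000 ≤ continuation, so V_uu = 0.0000
Node ud (S = 117.4): continuation = 1/1.02·[0.5600·0.0000 + 0.4400·44.5300] = 19.2090; exercise value = 0.0000 ≤ continuation, so V_ud = 19.2090
Node dd (S = 52.2): continuation = 1/1.02·[0.5600·44.5300 + 0.4400·83.6800] = 60.5451; exercise value = 62.8000 > continuation, so V_dd = 62.8000 (exercise)
Node u (S = 195.8): continuation = 1/1.02·[0.5600·0.0000 + 0.4400·19.2090] = 8.2862; exercise value = 0.0000 ≤ continuation, so V_u = 8.2862
Node d (S = 87): continuation = 1/1.02·[0.5600·19.2090 + 0.4400·62.8000] = 37.6363; exercise value = 28.0000 ≤ continuation, so V_d = 37.6363
Node 0 (S = 145): continuation = 1/1.02·[0.5600·8.2862 + 0.4400·37.6363] = 20.7846; exercise value = 0.0000 ≤ continuation, so V_0 = 20.7846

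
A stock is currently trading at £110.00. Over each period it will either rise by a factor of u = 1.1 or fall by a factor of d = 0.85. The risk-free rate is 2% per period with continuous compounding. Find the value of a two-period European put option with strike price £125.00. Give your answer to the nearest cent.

Risk-neutral probability p = (e^0.02 − 0.85)/(1.1 − 0.85) = 0.1702/0.2500 = 0.6808
Terminal stock prices: S_uu = 133.1, S_ud = 102.9, S_dd = 79.47
Terminal payoffs (K − S): max(-8.1, 0) = 0, max(22.15, 0) = 22.15, max(45.53, 0) = 45.53
Node u (S = 121): V_u = e^(−0.02)·[0.6808·0.0000 + 0.3192·22.1500] = 6.9302
Node d (S = 93.5): V_d = e^(−0.02)·[0.6808·22.1500 + 0.3192·45.5250] = 29.0248
Node 0 (S = 110): V_0 = e^(−0.02)·[0.6808·6.9302 + 0.3192·29.0248] = 13.7058

£13.71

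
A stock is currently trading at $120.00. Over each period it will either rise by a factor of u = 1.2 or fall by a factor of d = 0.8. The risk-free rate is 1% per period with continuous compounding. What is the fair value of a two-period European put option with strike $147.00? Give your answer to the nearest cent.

$31.06

Risk-neutral probability p = (e^0.01 − 0.8)/(1.2 − 0.8) = 0.2101/0.4000 = 0.5251
Terminal stock prices: S_uu = 172.8, S_ud = 115.2, S_dd = 76.8
Terminal payoffs (K − S): max(-25.8, 0) = 0, max(31.8, 0) = 31.8, max(70.2, 0) = 70.2
Node u (S = 144): V_u = e^(−0.01)·[0.5251·0.0000 + 0.4749·31.8000] = 14.9508
Node d (S = 96): V_d = e^(−0.01)·[0.5251·31.8000 + 0.4749·70.2000] = 49.5373
Node 0 (S = 120): V_0 = e^(−0.01)·[0.5251·14.9508 + 0.4749·49.5373] = 31.0629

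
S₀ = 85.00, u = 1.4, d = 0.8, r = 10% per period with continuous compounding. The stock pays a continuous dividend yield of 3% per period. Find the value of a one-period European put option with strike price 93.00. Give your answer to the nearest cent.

Per-period risk-free factor R = e^0.1 = 1.1052; dividend-adjusted growth = e^(0.1−0.03) = 1.0725.
Risk-neutral probability p = (1.0725 − 0.8)/(1.4 − 0.8) = 0.2725/0.6000 = 0.4542
Terminal stock prices: S_u = 119, S_d = 68
Terminal payoffs (K − S): max(-26, 0) = 0, max(25, 0) = 25
Node 0 (S = 85): V_0 = e^(−0.1)·[0.4542·0.0000 + 0.5458·25.0000] = 12.3470

12.35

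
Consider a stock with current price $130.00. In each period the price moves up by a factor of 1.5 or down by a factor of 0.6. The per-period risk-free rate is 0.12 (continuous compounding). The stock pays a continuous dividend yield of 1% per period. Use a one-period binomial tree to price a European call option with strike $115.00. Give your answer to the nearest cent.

Per-period risk-free factor R = e^0.12 = 1.1275; dividend-adjusted growth = e^(0.12−0.01) = 1.1163.
Risk-neutral probability p = (1.1163 − 0.6)/(1.5 − 0.6) = 0.5163/0.9000 = 0.5736
Terminal stock prices: S_u = 195, S_d = 78
Terminal payoffs (S − K): max(80, 0) = 80, max(-37, 0) = 0
Node 0 (S = 130): V_0 = e^(−0.12)·[0.5736·80.0000 + 0.4264·0.0000] = 40.7020

$40.70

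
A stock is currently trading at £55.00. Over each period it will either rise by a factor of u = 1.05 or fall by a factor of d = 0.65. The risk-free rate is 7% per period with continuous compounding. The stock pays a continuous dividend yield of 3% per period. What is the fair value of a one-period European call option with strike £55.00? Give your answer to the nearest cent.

Per-period risk-free factor R = e^0.07 = 1.0725; dividend-adjusted growth = e^(0.07−0.03) = 1.0408.
Risk-neutral probability p = (1.0408 − 0.65)/(1.05 − 0.65) = 0.3908/0.4000 = 0.9770
Terminal stock prices: S_u = 57.75, S_d = 35.75
Terminal payoffs (S − K): max(2.75, 0) = 2.75, max(-19.25, 0) = 0
Node 0 (S = 55): V_0 = e^(−0.07)·[0.9770·2.7500 + 0.0230·0.0000] = 2.5052

£2.51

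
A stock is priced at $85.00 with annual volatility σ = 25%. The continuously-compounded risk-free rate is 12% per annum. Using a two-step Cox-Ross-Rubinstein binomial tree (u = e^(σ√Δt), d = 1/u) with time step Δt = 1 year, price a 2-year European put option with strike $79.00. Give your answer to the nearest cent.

$2.07

CRR parameters: u = e^(σ√Δt) = e^(0.25·√1) = 1.2840, d = 1/u = 0.7788
Per-period rate: rΔt = 0.12·1 = 0.12, so R = e^0.12 = 1.1275
Risk-neutral probability p = (e^0.12 − 0.7788)/(1.2840 − 0.7788) = 0.3487/0.5052 = 0.6902
Terminal stock prices: S_uu = 140.1, S_ud = 85, S_dd = 51.56
Terminal payoffs (K − S): max(-61.14, 0) = 0, max(-6, 0) = 0, max(27.44, 0) = 27.44
Node u (S = 109.1): V_u = e^(−0.12)·[0.6902·0.0000 + 0.3098·0.0000] = 0.0000
Node d (S = 66.2): V_d = e^(−0.12)·[0.6902·0.0000 + 0.3098·27.4449] = 7.5415
Node 0 (S = 85): V_0 = e^(−0.12)·[0.6902·0.0000 + 0.3098·7.5415] = 2.0723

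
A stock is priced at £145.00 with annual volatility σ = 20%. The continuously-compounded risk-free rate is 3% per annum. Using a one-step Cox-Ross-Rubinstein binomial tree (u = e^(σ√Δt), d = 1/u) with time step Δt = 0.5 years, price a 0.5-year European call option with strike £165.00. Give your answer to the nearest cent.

CRR parameters: u = e^(σ√Δt) = e^(0.2·√0.5) = 1.1519, d = 1/u = 0.8681
Per-period rate: rΔt = 0.03·0.5 = 0.015, so R = e^0.015 = 1.0151
Risk-neutral probability p = (e^0.015 − 0.8681)/(1.1519 − 0.8681) = 0.1470/0.2838 = 0.5180
Terminal stock prices: S_u = 167, S_d = 125.9
Terminal payoffs (S − K): max(2.027, 0) = 2.027, max(-39.12, 0) = 0
Node 0 (S = 145): V_0 = e^(−0.015)·[0.5180·2.0269 + 0.4820·0.0000] = 1.0342

£1.03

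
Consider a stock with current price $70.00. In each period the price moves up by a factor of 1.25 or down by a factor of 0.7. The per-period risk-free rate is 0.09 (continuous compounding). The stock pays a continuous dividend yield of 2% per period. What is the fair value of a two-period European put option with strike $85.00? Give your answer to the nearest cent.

$13.08

Per-period risk-free factor R = e^0.09 = 1.0942; dividend-adjusted growth = e^(0.09−0.02) = 1.0725.
Risk-neutral probability p = (1.0725 − 0.7)/(1.25 − 0.7) = 0.3725/0.5500 = 0.6773
Terminal stock prices: S_uu = 109.4, S_ud = 61.25, S_dd = 34.3
Terminal payoffs (K − S): max(-24.38, 0) = 0, max(23.75, 0) = 23.75, max(50.7, 0) = 50.7
Node u (S = 87.5): V_u = e^(−0.09)·[0.6773·0.0000 + 0.3227·23.7500] = 7.0048
Node d (S = 49): V_d = e^(−0.09)·[0.6773·23.7500 + 0.3227·50.7000] = 29.6544
Node 0 (S = 70): V_0 = e^(−0.09)·[0.6773·7.0048 + 0.3227·29.6544] = 13.0821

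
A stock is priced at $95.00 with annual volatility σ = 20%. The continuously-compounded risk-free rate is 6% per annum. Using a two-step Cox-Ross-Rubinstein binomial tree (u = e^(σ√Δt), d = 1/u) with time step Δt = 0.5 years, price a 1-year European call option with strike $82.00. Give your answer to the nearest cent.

CRR parameters: u = e^(σ√Δt) = e^(0.2·√0.5) = 1.1519, d = 1/u = 0.8681
Per-period rate: rΔt = 0.06·0.5 = 0.03, so R = e^0.03 = 1.0305
Risk-neutral probability p = (e^0.03 − 0.8681)/(1.1519 − 0.8681) = 0.1623/0.2838 = 0.5720
Terminal stock prices: S_uu = 126.1, S_ud = 95, S_dd = 71.6
Terminal payoffs (S − K): max(44.06, 0) = 44.06, max(13, 0) = 13, max(-10.4, 0) = 0
Node u (S = 109.4): V_u = e^(−0.03)·[0.5720·44.0552 + 0.4280·13.0000] = 29.8549
Node d (S = 82.47): V_d = e^(−0.03)·[0.5720·13.0000 + 0.4280·0.0000] = 7.2165
Node 0 (S = 95): V_0 = e^(−0.03)·[0.5720·29.8549 + 0.4280·7.2165] = 19.5701

$19.57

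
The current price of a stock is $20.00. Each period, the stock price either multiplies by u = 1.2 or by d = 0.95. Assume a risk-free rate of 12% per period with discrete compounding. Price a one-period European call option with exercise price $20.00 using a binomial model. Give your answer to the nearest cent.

$2.43

Risk-neutral probability p = (1 + 0.12 − 0.95)/(1.2 − 0.95) = 0.1700/0.2500 = 0.6800
Terminal stock prices: S_u = 24, S_d = 19
Terminal payoffs (S − K): max(4, 0) = 4, max(-1, 0) = 0
Node 0 (S = 20): V_0 = 1/1.12·[0.6800·4.0000 + 0.3200·0.0000] = 2.4286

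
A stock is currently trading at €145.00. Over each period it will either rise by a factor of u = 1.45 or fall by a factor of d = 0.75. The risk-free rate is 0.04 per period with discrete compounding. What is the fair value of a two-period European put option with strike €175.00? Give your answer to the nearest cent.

Risk-neutral probability p = (1 + 0.04 − 0.75)/(1.45 − 0.75) = 0.2900/0.7000 = 0.4143
Terminal stock prices: S_uu = 304.9, S_ud = 157.7, S_dd = 81.56
Terminal payoffs (K − S): max(-129.9, 0) = 0, max(17.31, 0) = 17.31, max(93.44, 0) = 93.44
Node u (S = 210.2): V_u = 1/1.04·[0.4143·0.0000 + 0.5857·17.3125] = 9.7502
Node d (S = 108.8): V_d = 1/1.04·[0.4143·17.3125 + 0.5857·93.4375] = 59.5192
Node 0 (S = 145): V_0 = 1/1.04·[0.4143·9.7502 + 0.5857·59.5192] = 37.4044

€37.40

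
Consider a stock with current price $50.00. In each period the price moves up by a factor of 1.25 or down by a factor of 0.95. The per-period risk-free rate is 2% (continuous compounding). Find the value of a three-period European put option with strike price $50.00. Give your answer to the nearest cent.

Risk-neutral probability p = (e^0.02 − 0.95)/(1.25 − 0.95) = 0.0702/0.3000 = 0.2340
Terminal stock prices: S_uuu = 97.66, S_uud = 74.22, S_udd = 56.41, S_ddd = 42.87
Terminal payoffs (K − S): max(-47.66, 0) = 0, max(-24.22, 0) = 0, max(-6.406, 0) = 0, max(7.131, 0) = 7.131
Node uu (S = 78.12): V_uu = e^(−0.02)·[0.2340·0.0000 + 0.7660·0.0000] = 0.0000
Node ud (S = 59.38): V_ud = e^(−0.02)·[0.2340·0.0000 + 0.7660·0.0000] = 0.0000
Node dd (S = 45.12): V_dd = e^(−0.02)·[0.2340·0.0000 + 0.7660·7.1313] = 5.3543
Node u (S = 62.5): V_u = e^(−0.02)·[0.2340·0.0000 + 0.7660·0.0000] = 0.0000
Node d (S = 47.5): V_d = e^(−0.02)·[0.2340·0.0000 + 0.7660·5.3543] = 4.0202
Node 0 (S = 50): V_0 = e^(−0.02)·[0.2340·0.0000 + 0.7660·4.0202] = 3.0185

$3.02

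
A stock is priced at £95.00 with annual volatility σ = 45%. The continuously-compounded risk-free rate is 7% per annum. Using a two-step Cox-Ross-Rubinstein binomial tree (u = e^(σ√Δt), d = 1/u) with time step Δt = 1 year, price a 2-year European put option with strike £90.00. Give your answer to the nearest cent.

£12.68

CRR parameters: u = e^(σ√Δt) = e^(0.45·√1) = 1.5683, d = 1/u = 0.6376
Per-period rate: rΔt = 0.07·1 = 0.07, so R = e^0.07 = 1.0725
Risk-neutral probability p = (e^0.07 − 0.6376)/(1.5683 − 0.6376) = 0.4349/0.9307 = 0.4673
Terminal stock prices: S_uu = 233.7, S_ud = 95, S_dd = 38.62
Terminal payoffs (K − S): max(-143.7, 0) = 0, max(-5, 0) = 0, max(51.38, 0) = 51.38
Node u (S = 149): V_u = e^(−0.07)·[0.4673·0.0000 + 0.5327·0.0000] = 0.0000
Node d (S = 60.57): V_d = e^(−0.07)·[0.4673·0.0000 + 0.5327·51.3759] = 25.5192
Node 0 (S = 95): V_0 = e^(−0.07)·[0.4673·0.0000 + 0.5327·25.5192] = 12.6757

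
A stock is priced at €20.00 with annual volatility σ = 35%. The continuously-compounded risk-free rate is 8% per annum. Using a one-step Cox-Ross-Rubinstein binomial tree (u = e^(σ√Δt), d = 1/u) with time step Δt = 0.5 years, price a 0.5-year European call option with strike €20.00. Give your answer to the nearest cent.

€2.81

CRR parameters: u = e^(σ√Δt) = e^(0.35·√0.5) = 1.2808, d = 1/u = 0.7808
Per-period rate: rΔt = 0.08·0.5 = 0.04, so R = e^0.04 = 1.0408
Risk-neutral probability p = (e^0.04 − 0.7808)/(1.2808 − 0.7808) = 0.2601/0.5000 = 0.5201
Terminal stock prices: S_u = 25.62, S_d = 15.62
Terminal payoffs (S − K): max(5.616, 0) = 5.616, max(-4.385, 0) = 0
Node 0 (S = 20): V_0 = e^(−0.04)·[0.5201·5.6161 + 0.4799·0.0000] = 2.8061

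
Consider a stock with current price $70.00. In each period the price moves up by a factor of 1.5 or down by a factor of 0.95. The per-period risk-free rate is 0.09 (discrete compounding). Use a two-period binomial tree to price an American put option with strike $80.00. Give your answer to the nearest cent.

$10.00

Risk-neutral probability p = (1 + 0.09 − 0.95)/(1.5 − 0.95) = 0.1400/0.5500 = 0.2545
Terminal stock prices: S_uu = 157.5, S_ud = 99.75, S_dd = 63.17
Terminal payoffs (K − S): max(-77.5, 0) = 0, max(-19.75, 0) = 0, max(16.83, 0) = 16.83
Node u (S = 105): continuation = 1/1.09·[0.2545·0.0000 + 0.7455·0.0000] = 0.0000; exercise value = 0.0000 ≤ continuation, so V_u = 0.0000
Node d (S = 66.5): continuation = 1/1.09·[0.2545·0.0000 + 0.7455·16.8250] = 11.5067; exercise value = 13.5000 > continuation, so V_d = 13.5000 (exercise)
Node 0 (S = 70): continuation = 1/1.09·[0.2545·0.0000 + 0.7455·13.5000] = 9.2327; exercise value = 10.0000 > continuation, so V_0 = 10.0000 (exercise)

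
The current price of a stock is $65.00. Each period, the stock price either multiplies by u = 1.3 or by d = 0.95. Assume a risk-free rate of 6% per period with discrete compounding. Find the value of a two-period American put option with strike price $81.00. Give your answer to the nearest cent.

$16.00

Risk-neutral probability p = (1 + 0.06 − 0.95)/(1.3 − 0.95) = 0.1100/0.3500 = 0.3143
Terminal stock prices: S_uu = 109.9, S_ud = 80.27, S_dd = 58.66
Terminal payoffs (K − S): max(-28.85, 0) = 0, max(0.725, 0) = 0.725, max(22.34, 0) = 22.34
Node u (S = 84.5): continuation = 1/1.06·[0.3143·0.0000 + 0.6857·0.7250] = 0.4690; exercise value = 0.0000 ≤ continuation, so V_u = 0.4690
Node d (S = 61.75): continuation = 1/1.06·[0.3143·0.7250 + 0.6857·22.3375] = 14.6651; exercise value = 19.2500 > continuation, so V_d = 19.2500 (exercise)
Node 0 (S = 65): continuation = 1/1.06·[0.3143·0.4690 + 0.6857·19.2500] = 12.5919; exercise value = 16.0000 > continuation, so V_0 = 16.0000 (exercise)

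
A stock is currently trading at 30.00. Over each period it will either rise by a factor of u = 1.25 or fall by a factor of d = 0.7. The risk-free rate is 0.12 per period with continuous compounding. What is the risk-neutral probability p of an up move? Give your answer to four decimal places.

Risk-neutral probability p = (e^0.12 − 0.7)/(1.25 − 0.7) = 0.4275/0.5500 = 0.7773

p = 0.7773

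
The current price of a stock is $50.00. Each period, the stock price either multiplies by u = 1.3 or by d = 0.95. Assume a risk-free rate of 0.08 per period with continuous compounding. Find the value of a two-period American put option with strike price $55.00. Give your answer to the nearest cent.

Risk-neutral probability p = (e^0.08 − 0.95)/(1.3 − 0.95) = 0.1333/0.3500 = 0.3808
Terminal stock prices: S_uu = 84.5, S_ud = 61.75, S_dd = 45.12
Terminal payoffs (K − S): max(-29.5, 0) = 0, max(-6.75, 0) = 0, max(9.875, 0) = 9.875
Node u (S = 65): continuation = e^(−0.08)·[0.3808·0.0000 + 0.6192·0.0000] = 0.0000; exercise value = 0.0000 ≤ continuation, so V_u = 0.0000
Node d (S = 47.5): continuation = e^(−0.08)·[0.3808·0.0000 + 0.6192·9.8750] = 5.6443; exercise value = 7.5000 > continuation, so V_d = 7.5000 (exercise)
Node 0 (S = 50): continuation = e^(−0.08)·[0.3808·0.0000 + 0.6192·7.5000] = 4.2868; exercise value = 5.0000 > continuation, so V_0 = 5.0000 (exercise)

$5.00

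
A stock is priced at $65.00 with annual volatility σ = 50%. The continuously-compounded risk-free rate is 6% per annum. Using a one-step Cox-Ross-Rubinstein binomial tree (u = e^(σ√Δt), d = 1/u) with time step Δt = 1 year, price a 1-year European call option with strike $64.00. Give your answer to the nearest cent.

CRR parameters: u = e^(σ√Δt) = e^(0.5·√1) = 1.6487, d = 1/u = 0.6065
Per-period rate: rΔt = 0.06·1 = 0.06, so R = e^0.06 = 1.0618
Risk-neutral probability p = (e^0.06 − 0.6065)/(1.6487 − 0.6065) = 0.4553/1.0422 = 0.4369
Terminal stock prices: S_u = 107.2, S_d = 39.42
Terminal payoffs (S − K): max(43.17, 0) = 43.17, max(-24.58, 0) = 0
Node 0 (S = 65): V_0 = e^(−0.06)·[0.4369·43.1669 + 0.5631·0.0000] = 17.7603

$17.76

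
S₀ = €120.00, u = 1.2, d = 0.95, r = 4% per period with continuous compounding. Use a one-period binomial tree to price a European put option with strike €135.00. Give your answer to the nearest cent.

€12.85

Risk-neutral probability p = (e^0.04 − 0.95)/(1.2 − 0.95) = 0.0908/0.2500 = 0.3632
Terminal stock prices: S_u = 144, S_d = 114
Terminal payoffs (K − S): max(-9, 0) = 0, max(21, 0) = 21
Node 0 (S = 120): V_0 = e^(−0.04)·[0.3632·0.0000 + 0.6368·21.0000] = 12.8476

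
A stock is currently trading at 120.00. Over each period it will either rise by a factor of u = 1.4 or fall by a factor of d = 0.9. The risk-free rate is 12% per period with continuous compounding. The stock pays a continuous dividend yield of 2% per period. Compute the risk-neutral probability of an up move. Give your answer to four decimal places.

Per-period risk-free factor R = e^0.12 = 1.1275; dividend-adjusted growth = e^(0.12−0.02) = 1.1052.
Risk-neutral probability p = (1.1052 − 0.9)/(1.4 − 0.9) = 0.2052/0.5000 = 0.4103

p = 0.4103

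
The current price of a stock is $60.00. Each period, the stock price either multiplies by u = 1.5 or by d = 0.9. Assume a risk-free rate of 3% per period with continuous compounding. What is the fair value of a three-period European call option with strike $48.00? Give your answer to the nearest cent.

Risk-neutral probability p = (e^0.03 − 0.9)/(1.5 − 0.9) = 0.1305/0.6000 = 0.2174
Terminal stock prices: S_uuu = 202.5, S_uud = 121.5, S_udd = 72.9, S_ddd = 43.74
Terminal payoffs (S − K): max(154.5, 0) = 154.5, max(73.5, 0) = 73.5, max(24.9, 0) = 24.9, max(-4.26, 0) = 0
Node uu (S = 135): V_uu = e^(−0.03)·[0.2174·154.5000 + 0.7826·73.5000] = 88.4186
Node ud (S = 81): V_ud = e^(−0.03)·[0.2174·73.5000 + 0.7826·24.9000] = 34.4186
Node dd (S = 48.6): V_dd = e^(−0.03)·[0.2174·24.9000 + 0.7826·0.0000] = 5.2539
Node u (S = 90): V_u = e^(−0.03)·[0.2174·88.4186 + 0.7826·34.4186] = 44.7953
Node d (S = 54): V_d = e^(−0.03)·[0.2174·34.4186 + 0.7826·5.2539] = 11.2523
Node 0 (S = 60): V_0 = e^(−0.03)·[0.2174·44.7953 + 0.7826·11.2523] = 17.9973

$18.00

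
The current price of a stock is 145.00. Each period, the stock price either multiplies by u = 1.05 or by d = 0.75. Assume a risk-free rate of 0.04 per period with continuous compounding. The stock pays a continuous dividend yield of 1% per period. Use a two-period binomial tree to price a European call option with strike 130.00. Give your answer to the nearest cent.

Per-period risk-free factor R = e^0.04 = 1.0408; dividend-adjusted growth = e^(0.04−0.01) = 1.0305.
Risk-neutral probability p = (1.0305 − 0.75)/(1.05 − 0.75) = 0.2805/0.3000 = 0.9348
Terminal stock prices: S_uu = 159.9, S_ud = 114.2, S_dd = 81.56
Terminal payoffs (S − K): max(29.86, 0) = 29.86, max(-15.81, 0) = 0, max(-48.44, 0) = 0
Node u (S = 152.2): V_u = e^(−0.04)·[0.9348·29.8625 + 0.0652·0.0000] = 26.8223
Node d (S = 108.8): V_d = e^(−0.04)·[0.9348·0.0000 + 0.0652·0.0000] = 0.0000
Node 0 (S = 145): V_0 = e^(−0.04)·[0.9348·26.8223 + 0.0652·0.0000] = 24.0916

24.09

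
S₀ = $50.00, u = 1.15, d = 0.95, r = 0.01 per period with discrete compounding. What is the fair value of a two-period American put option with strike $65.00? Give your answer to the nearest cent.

$15.00

Risk-neutral probability p = (1 + 0.01 − 0.95)/(1.15 − 0.95) = 0.0600/0.2000 = 0.3000
Terminal stock prices: S_uu = 66.12, S_ud = 54.62, S_dd = 45.12
Terminal payoffs (K − S): max(-1.125, 0) = 0, max(10.38, 0) = 10.38, max(19.88, 0) = 19.88
Node u (S = 57.5): continuation = 1/1.01·[0.3000·0.0000 + 0.7000·10.3750] = 7.1906; exercise value = 7.5000 > continuation, so V_u = 7.5000 (exercise)
Node d (S = 47.5): continuation = 1/1.01·[0.3000·10.3750 + 0.7000·19.8750] = 16.8564; exercise value = 17.5000 > continuation, so V_d = 17.5000 (exercise)
Node 0 (S = 50): continuation = 1/1.01·[0.3000·7.5000 + 0.7000·17.5000] = 14.3564; exercise value = 15.0000 > continuation, so V_0 = 15.0000 (exercise)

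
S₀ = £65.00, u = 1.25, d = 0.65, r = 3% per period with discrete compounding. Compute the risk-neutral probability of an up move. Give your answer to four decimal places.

p = 0.6333

Risk-neutral probability p = (1 + 0.03 − 0.65)/(1.25 − 0.65) = 0.3800/0.6000 = 0.6333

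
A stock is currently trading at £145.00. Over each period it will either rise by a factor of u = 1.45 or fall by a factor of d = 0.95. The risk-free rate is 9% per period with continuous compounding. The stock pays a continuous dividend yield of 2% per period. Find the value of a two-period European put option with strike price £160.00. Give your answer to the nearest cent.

£13.87

Per-period risk-free factor R = e^0.09 = 1.0942; dividend-adjusted growth = e^(0.09−0.02) = 1.0725.
Risk-neutral probability p = (1.0725 − 0.95)/(1.45 − 0.95) = 0.1225/0.5000 = 0.2450
Terminal stock prices: S_uu = 304.9, S_ud = 199.7, S_dd = 130.9
Terminal payoffs (K − S): max(-144.9, 0) = 0, max(-39.74, 0) = 0, max(29.14, 0) = 29.14
Node u (S = 210.2): V_u = e^(−0.09)·[0.2450·0.0000 + 0.7550·0.0000] = 0.0000
Node d (S = 137.8): V_d = e^(−0.09)·[0.2450·0.0000 + 0.7550·29.1375] = 20.1050
Node 0 (S = 145): V_0 = e^(−0.09)·[0.2450·0.0000 + 0.7550·20.1050] = 13.8725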